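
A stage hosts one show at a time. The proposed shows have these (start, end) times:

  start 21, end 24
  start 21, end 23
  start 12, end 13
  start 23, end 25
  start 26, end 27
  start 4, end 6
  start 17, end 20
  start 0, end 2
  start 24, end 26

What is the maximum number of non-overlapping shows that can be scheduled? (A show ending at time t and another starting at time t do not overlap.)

7

Order by finish time; keep every interval that doesn't clash with the previous kept one.
By end time: (0,2), (4,6), (12,13), (17,20), (21,23), (21,24), (23,25), (24,26), (26,27).
Pick (0,2); next start ≥ 2 → (4,6); next start ≥ 6 → (12,13); next start ≥ 13 → (17,20); next start ≥ 20 → (21,23); next start ≥ 23 → (23,25); next start ≥ 25 → (26,27).
Selected 7 shows.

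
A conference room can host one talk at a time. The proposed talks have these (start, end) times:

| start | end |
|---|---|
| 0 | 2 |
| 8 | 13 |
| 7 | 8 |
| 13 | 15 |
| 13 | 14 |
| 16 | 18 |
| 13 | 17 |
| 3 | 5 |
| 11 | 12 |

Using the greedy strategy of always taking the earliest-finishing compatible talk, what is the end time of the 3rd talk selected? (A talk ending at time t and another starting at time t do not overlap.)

8

Sort by end time and greedily take each interval whose start is ≥ the last chosen end.
By end time: (0,2), (3,5), (7,8), (11,12), (8,13), (13,14), (13,15), (13,17), (16,18).
Pick (0,2); next start ≥ 2 → (3,5); next start ≥ 5 → (7,8); next start ≥ 8 → (11,12); next start ≥ 12 → (13,14); next start ≥ 14 → (16,18).
Selected: (0,2) (3,5) (7,8) (11,12) (13,14) (16,18)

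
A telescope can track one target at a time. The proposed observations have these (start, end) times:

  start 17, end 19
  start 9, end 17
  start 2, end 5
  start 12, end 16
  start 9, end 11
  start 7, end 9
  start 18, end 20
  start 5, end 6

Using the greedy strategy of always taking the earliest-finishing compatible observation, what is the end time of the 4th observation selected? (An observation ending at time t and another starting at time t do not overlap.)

11

Order by finish time; keep every interval that doesn't clash with the previous kept one.
Sorted by end: (2,5)  (5,6)  (7,9)  (9,11)  (12,16)  (9,17)  (17,19)  (18,20)
take (2,5); take (5,6); take (7,9); take (9,11); take (12,16); take (17,19).
Selected: (2,5) (5,6) (7,9) (9,11) (12,16) (17,19)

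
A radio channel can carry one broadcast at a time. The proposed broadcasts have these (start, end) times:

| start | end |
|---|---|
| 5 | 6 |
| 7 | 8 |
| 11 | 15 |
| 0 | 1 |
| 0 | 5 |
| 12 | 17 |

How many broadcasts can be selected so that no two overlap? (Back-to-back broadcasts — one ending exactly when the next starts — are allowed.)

By end time: (0,1), (0,5), (5,6), (7,8), (11,15), (12,17).
Pick (0,1); next start ≥ 1 → (5,6); next start ≥ 6 → (7,8); next start ≥ 8 → (11,15).
Selected 4 broadcasts.

4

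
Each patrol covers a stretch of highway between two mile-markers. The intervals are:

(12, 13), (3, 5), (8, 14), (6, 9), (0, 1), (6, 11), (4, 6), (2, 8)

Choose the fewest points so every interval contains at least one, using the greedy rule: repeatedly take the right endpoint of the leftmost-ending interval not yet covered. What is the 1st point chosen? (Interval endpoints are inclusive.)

1

Sorted: [0,1] [3,5] [4,6] [2,8] [6,9] [6,11] [12,13] [8,14]
{[0,1]} hit by 1; {[3,5],[4,6],[2,8]} hit by 5; {[6,9],[6,11]} hit by 9; {[12,13],[8,14]} hit by 13.
Points: 1, 5, 9, 13 (4 total).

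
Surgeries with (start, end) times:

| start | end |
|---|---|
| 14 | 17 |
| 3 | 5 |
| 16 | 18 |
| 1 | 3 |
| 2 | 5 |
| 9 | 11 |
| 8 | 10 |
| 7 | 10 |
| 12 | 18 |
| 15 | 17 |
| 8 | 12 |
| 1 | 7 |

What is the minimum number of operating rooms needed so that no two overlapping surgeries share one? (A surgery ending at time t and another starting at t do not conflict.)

Count concurrent intervals with a sweep; the peak is the room count.
Events (time:±→running): 1:+→1 1:+→2 2:+→3 3:-→2 3:+→3 5:-→2 5:-→1 7:-→0 7:+→1 8:+→2 8:+→3 9:+→4 … peak 4.

4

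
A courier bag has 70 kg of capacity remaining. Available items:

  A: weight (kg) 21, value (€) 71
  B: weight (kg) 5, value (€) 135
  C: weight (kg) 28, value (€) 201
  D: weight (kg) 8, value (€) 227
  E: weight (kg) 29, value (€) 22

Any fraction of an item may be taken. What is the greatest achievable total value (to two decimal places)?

Sort by value per unit weight and fill in that order.
Order: D (227/8=28.38) > B (135/5=27.00) > C (201/28=7.18) > A (71/21=3.38) > E (22/29=0.76)
Fill: take D (8 @ 227) → take B (5 @ 135) → take C (28 @ 201) → take A (21 @ 71) → take 8/29 of E → 6.07; 70/70 used.
Total value = 640.07

640.07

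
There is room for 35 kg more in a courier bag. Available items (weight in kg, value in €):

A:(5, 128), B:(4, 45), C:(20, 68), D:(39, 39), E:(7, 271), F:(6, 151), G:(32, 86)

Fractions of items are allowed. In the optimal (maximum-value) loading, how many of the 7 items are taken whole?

4

Order: E (271/7=38.71) > A (128/5=25.60) > F (151/6=25.17) > B (45/4=11.25) > C (68/20=3.40) > G (86/32=2.69) > D (39/39=1.00)
Fill: take E (7 @ 271) → take A (5 @ 128) → take F (6 @ 151) → take B (4 @ 45) → take 13/20 of C → 44.20; 35/35 used.
4 item(s) taken whole; one partial (take 13/20 of C).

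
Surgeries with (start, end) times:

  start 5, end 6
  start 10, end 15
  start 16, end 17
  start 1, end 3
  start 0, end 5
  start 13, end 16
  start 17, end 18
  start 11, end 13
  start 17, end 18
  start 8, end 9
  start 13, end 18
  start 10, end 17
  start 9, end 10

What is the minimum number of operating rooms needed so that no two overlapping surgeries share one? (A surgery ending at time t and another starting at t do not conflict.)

4

Events (time:±→running): 0:+→1 1:+→2 3:-→1 5:-→0 5:+→1 6:-→0 8:+→1 9:-→0 9:+→1 10:-→0 10:+→1 10:+→2 11:+→3 13:-→2 13:+→3 13:+→4 … peak 4.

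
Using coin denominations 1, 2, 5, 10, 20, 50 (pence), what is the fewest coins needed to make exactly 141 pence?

141 − 2×50→41 − 2×20→1 − 1×1→0
Total coins = 2 + 2 + 1 = 5

5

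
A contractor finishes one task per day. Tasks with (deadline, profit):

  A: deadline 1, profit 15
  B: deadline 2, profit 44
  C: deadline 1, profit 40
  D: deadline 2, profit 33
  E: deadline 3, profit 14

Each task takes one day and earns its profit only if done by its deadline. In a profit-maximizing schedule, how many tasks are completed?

Take jobs in profit order; each goes to the latest open slot no later than its deadline.
Profit order: B=44 C=40 D=33 A=15 E=14
Assign: B→slot 2, C→slot 1, D skipped, A skipped, E→slot 3.
Slots: [1:C] [2:B] [3:E]
3 of 5 scheduled.

3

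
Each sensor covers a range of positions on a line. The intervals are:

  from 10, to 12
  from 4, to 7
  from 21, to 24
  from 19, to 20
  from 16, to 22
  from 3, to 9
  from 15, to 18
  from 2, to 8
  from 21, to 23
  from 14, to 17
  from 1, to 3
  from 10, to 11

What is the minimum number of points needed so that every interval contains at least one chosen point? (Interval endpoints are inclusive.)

6

Sort by right endpoint; whenever an interval is uncovered, place a point at its right end.
By right end: [1,3]  [4,7]  [2,8]  [3,9]  [10,11]  [10,12]  [14,17]  [15,18]  [19,20]  [16,22]  [21,23]  [21,24]
[1,3] uncovered → point at 3; [4,7] uncovered → point at 7; [10,11] uncovered → point at 11; [14,17] uncovered → point at 17; [19,20] uncovered → point at 20; [21,23] uncovered → point at 23.
Points: 3, 7, 11, 17, 20, 23 (6 total).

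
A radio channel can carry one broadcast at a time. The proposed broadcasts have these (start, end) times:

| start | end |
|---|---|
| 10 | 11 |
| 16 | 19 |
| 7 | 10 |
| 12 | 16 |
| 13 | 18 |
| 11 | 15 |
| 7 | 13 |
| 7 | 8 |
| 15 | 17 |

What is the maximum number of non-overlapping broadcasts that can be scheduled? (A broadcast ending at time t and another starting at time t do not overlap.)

4

By end time: (7,8), (7,10), (10,11), (7,13), (11,15), (12,16), (15,17), (13,18), (16,19).
Pick (7,8); next start ≥ 8 → (10,11); next start ≥ 11 → (11,15); next start ≥ 15 → (15,17).
Selected 4 broadcasts.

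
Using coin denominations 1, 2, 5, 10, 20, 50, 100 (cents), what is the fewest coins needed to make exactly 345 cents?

Use the largest denomination that fits, subtract, and repeat.
345 − 3×100→45 − 2×20→5 − 1×5→0
Total coins = 3 + 2 + 1 = 6

6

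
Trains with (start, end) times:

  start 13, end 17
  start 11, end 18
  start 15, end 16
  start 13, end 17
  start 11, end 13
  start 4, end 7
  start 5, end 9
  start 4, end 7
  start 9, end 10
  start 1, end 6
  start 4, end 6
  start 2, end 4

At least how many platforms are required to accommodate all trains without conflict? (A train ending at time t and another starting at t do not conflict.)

Events (time:±→running): 1:+→1 2:+→2 4:-→1 4:+→2 4:+→3 4:+→4 5:+→5 … peak 5.

5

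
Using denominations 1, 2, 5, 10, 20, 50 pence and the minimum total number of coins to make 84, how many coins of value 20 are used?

1

Use the largest denomination that fits, subtract, and repeat.
84 = 1×50 + 1×20 + 1×10 + 2×2
Count of 20: 1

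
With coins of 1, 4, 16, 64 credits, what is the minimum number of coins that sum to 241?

Greedy: take as many of the largest coin as possible, then repeat with the remainder.
241 = 3×64 + 3×16 + 1×1
Total coins = 3 + 3 + 1 = 7

7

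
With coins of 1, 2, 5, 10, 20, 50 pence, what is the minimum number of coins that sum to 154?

Use the largest denomination that fits, subtract, and repeat.
154 − 3×50→4 − 2×2→0
Total coins = 3 + 2 = 5

5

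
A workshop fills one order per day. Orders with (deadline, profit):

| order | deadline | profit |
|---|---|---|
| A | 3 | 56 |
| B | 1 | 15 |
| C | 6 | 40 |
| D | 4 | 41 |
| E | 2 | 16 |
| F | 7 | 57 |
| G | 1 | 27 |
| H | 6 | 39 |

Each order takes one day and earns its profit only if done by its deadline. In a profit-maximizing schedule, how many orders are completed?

7

Sort by profit descending; place each in the latest free slot ≤ its deadline.
Profit order: F=57 A=56 D=41 C=40 H=39 G=27 E=16 B=15
Assign: F→slot 7, A→slot 3, D→slot 4, C→slot 6, H→slot 5, G→slot 1, E→slot 2, B skipped.
Slots: [1:G] [2:E] [3:A] [4:D] [5:H] [6:C] [7:F]
7 of 8 scheduled.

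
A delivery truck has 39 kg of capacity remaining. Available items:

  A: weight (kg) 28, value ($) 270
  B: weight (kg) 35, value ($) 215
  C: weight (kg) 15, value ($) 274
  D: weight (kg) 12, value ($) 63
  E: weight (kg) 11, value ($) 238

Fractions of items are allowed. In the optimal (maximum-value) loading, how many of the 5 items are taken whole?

Order: E (238/11=21.64) > C (274/15=18.27) > A (270/28=9.64) > B (215/35=6.14) > D (63/12=5.25)
Fill: take E (11 @ 238) → take C (15 @ 274) → take 13/28 of A → 125.36; 39/39 used.
2 item(s) taken whole; one partial (take 13/28 of A).

2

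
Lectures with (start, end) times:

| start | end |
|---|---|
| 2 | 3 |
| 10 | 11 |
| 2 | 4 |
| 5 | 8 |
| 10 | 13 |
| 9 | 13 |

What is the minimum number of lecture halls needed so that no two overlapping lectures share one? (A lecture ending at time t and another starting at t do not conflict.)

3

Count concurrent intervals with a sweep; the peak is the room count.
starts: [2, 2, 5, 9, 10, 10]
ends:   [3, 4, 8, 11, 13, 13]
s2→1 s2→2 e3→1 e4→0 s5→1 e8→0 s9→1 s10→2 s10→3  — peak 3.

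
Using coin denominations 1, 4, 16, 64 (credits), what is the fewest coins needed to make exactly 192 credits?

3

192 − 3×64→0
Total coins = 3 = 3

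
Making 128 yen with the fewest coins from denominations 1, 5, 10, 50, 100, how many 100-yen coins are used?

Greedy: take as many of the largest coin as possible, then repeat with the remainder.
128 = 1×100 + 2×10 + 1×5 + 3×1
Count of 100: 1

1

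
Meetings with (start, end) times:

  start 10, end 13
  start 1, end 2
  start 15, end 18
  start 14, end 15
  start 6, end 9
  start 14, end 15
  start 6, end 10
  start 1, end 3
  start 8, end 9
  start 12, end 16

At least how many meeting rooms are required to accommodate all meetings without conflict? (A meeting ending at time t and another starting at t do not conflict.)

3

The answer is the maximum number of intervals overlapping at any instant.
Events (time:±→running): 1:+→1 1:+→2 2:-→1 3:-→0 6:+→1 6:+→2 8:+→3 … peak 3.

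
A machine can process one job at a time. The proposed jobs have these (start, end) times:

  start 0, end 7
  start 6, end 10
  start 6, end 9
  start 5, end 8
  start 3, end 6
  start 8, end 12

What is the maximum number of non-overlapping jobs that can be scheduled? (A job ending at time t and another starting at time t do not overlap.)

2

By end time: (3,6), (0,7), (5,8), (6,9), (6,10), (8,12).
Pick (3,6); next start ≥ 6 → (6,9).
Selected 2 jobs.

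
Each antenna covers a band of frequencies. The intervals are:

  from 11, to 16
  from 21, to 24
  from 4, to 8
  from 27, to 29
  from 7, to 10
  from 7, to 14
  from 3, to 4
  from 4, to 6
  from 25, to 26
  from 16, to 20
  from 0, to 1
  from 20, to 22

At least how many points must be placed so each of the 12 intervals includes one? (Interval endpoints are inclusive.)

By right end: [0,1]  [3,4]  [4,6]  [4,8]  [7,10]  [7,14]  [11,16]  [16,20]  [20,22]  [21,24]  [25,26]  [27,29]
[0,1] uncovered → point at 1; [3,4] uncovered → point at 4; [7,10] uncovered → point at 10; [11,16] uncovered → point at 16; [20,22] uncovered → point at 22; [25,26] uncovered → point at 26; [27,29] uncovered → point at 29.
Points: 1, 4, 10, 16, 22, 26, 29 (7 total).

7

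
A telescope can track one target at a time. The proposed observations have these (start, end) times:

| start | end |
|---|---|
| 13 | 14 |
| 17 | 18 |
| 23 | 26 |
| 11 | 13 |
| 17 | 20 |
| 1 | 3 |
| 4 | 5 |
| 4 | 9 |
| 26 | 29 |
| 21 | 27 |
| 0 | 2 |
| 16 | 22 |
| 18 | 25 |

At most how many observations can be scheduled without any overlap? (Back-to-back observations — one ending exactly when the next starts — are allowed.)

7

Sort by end time and greedily take each interval whose start is ≥ the last chosen end.
By end time: (0,2), (1,3), (4,5), (4,9), (11,13), (13,14), (17,18), (17,20), (16,22), (18,25), (23,26), (21,27), (26,29).
Pick (0,2); next start ≥ 2 → (4,5); next start ≥ 5 → (11,13); next start ≥ 13 → (13,14); next start ≥ 14 → (17,18); next start ≥ 18 → (18,25); next start ≥ 25 → (26,29).
Selected 7 observations.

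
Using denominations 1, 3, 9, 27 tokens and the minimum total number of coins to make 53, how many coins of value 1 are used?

53 = 1×27 + 2×9 + 2×3 + 2×1
Count of 1: 2

2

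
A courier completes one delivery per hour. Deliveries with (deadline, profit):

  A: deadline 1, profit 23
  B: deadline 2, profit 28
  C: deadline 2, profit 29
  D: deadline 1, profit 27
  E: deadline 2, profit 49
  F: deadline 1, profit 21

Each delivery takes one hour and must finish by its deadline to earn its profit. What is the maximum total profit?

Sort by profit descending; place each in the latest free slot ≤ its deadline.
Profit order: E=49 C=29 B=28 D=27 A=23 F=21
Assign: E→slot 2, C→slot 1, B skipped, D skipped, A skipped, F skipped.
Slots: [1:C] [2:E]
Profit = 29 + 49 = 78

78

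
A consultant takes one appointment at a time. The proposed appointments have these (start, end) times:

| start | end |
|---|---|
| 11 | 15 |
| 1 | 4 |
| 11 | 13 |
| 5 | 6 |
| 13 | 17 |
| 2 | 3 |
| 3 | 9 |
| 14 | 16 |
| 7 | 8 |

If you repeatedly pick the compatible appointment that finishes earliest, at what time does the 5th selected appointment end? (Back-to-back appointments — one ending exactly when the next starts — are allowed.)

Sorted by end: (2,3)  (1,4)  (5,6)  (7,8)  (3,9)  (11,13)  (11,15)  (14,16)  (13,17)
take (2,3); take (5,6); take (7,8); take (11,13); take (14,16); skip (13,17).
Selected: (2,3) (5,6) (7,8) (11,13) (14,16)

16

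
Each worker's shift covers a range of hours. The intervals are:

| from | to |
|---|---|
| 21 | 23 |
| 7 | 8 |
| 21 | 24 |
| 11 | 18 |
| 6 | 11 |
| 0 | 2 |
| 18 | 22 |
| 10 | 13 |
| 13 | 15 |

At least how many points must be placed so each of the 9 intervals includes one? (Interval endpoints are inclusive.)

Process intervals by earliest right end; each time one isn't hit yet, stab at its right endpoint.
By right end: [0,2]  [7,8]  [6,11]  [10,13]  [13,15]  [11,18]  [18,22]  [21,23]  [21,24]
[0,2] uncovered → point at 2; [7,8] uncovered → point at 8; [10,13] uncovered → point at 13; [18,22] uncovered → point at 22.
Points: 2, 8, 13, 22 (4 total).

4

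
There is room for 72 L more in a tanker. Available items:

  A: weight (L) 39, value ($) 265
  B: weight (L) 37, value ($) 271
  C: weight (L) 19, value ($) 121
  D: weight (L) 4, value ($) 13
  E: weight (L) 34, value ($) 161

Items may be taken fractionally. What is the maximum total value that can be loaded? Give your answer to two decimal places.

Greedy by value/weight ratio, highest first.
Ratios (sorted): B 7.32, A 6.79, C 6.37, E 4.74, D 3.25
take B (37 @ 271); take 35/39 of A → 237.82. Capacity used 72/72.
Total value = 508.82

508.82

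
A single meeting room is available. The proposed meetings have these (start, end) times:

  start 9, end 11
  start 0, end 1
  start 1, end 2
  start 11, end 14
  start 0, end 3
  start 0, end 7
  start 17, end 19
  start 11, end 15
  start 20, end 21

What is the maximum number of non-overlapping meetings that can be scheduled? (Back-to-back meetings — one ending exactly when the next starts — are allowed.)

6

Greedy by earliest finish: after sorting by end time, pick each interval compatible with the last pick.
By end time: (0,1), (1,2), (0,3), (0,7), (9,11), (11,14), (11,15), (17,19), (20,21).
Pick (0,1); next start ≥ 1 → (1,2); next start ≥ 2 → (9,11); next start ≥ 11 → (11,14); next start ≥ 14 → (17,19); next start ≥ 19 → (20,21).
Selected 6 meetings.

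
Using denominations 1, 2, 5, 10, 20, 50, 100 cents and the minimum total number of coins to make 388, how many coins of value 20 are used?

388 − 3×100→88 − 1×50→38 − 1×20→18 − 1×10→8 − 1×5→3 − 1×2→1 − 1×1→0
Count of 20: 1

1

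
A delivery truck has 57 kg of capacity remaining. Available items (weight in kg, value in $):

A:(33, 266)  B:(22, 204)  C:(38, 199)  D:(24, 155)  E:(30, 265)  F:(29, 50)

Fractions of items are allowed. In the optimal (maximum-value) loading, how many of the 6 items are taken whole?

2

Sort by value per unit weight and fill in that order.
Order: B (204/22=9.27) > E (265/30=8.83) > A (266/33=8.06) > D (155/24=6.46) > C (199/38=5.24) > F (50/29=1.72)
Fill: take B (22 @ 204) → take E (30 @ 265) → take 5/33 of A → 40.30; 57/57 used.
2 item(s) taken whole; one partial (take 5/33 of A).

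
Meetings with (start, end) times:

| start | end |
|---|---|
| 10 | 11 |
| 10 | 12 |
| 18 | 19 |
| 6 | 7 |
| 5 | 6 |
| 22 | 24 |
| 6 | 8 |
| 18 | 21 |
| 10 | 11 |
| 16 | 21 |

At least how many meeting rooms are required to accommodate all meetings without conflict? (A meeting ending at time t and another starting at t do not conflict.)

Events (time:±→running): 5:+→1 6:-→0 6:+→1 6:+→2 7:-→1 8:-→0 10:+→1 10:+→2 10:+→3 … peak 3.

3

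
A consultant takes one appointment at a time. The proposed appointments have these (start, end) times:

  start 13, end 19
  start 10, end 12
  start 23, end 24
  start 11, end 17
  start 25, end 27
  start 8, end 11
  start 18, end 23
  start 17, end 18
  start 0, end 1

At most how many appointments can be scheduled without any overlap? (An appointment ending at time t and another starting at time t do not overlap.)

Order by finish time; keep every interval that doesn't clash with the previous kept one.
Sorted by end: (0,1)  (8,11)  (10,12)  (11,17)  (17,18)  (13,19)  (18,23)  (23,24)  (25,27)
take (0,1); take (8,11); skip (10,12); take (11,17); take (17,18); skip (13,19); take (18,23); take (23,24); take (25,27).
Selected 7 appointments.

7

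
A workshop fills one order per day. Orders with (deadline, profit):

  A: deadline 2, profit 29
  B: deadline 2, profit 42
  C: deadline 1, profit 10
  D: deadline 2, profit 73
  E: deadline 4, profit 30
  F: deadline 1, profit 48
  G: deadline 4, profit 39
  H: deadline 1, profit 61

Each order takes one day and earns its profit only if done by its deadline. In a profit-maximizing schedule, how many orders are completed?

Profit order: D=73 H=61 F=48 B=42 G=39 E=30 A=29 C=10
Assign: D→slot 2, H→slot 1, F skipped, B skipped, G→slot 4, E→slot 3, A skipped, C skipped.
Slots: [1:H] [2:D] [3:E] [4:G]
4 of 8 scheduled.

4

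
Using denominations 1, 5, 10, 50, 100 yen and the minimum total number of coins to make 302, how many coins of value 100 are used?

3

Greedy: take as many of the largest coin as possible, then repeat with the remainder.
302 − 3×100→2 − 2×1→0
Count of 100: 3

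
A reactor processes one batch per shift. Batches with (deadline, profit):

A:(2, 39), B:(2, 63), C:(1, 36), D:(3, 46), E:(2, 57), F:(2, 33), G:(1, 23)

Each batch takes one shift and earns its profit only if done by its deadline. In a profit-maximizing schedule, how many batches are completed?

3

Take jobs in profit order; each goes to the latest open slot no later than its deadline.
Profit order: B=63 E=57 D=46 A=39 C=36 F=33 G=23
Assign: B→slot 2, E→slot 1, D→slot 3, A skipped, C skipped, F skipped, G skipped.
Slots: [1:E] [2:B] [3:D]
3 of 7 scheduled.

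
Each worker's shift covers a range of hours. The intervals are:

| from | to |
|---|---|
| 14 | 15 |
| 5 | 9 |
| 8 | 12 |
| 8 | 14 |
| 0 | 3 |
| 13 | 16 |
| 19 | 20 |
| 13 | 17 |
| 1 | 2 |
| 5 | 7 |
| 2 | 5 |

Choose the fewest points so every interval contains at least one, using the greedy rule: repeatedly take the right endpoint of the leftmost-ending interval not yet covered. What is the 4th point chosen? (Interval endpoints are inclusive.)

Process intervals by earliest right end; each time one isn't hit yet, stab at its right endpoint.
Sorted: [1,2] [0,3] [2,5] [5,7] [5,9] [8,12] [8,14] [14,15] [13,16] [13,17] [19,20]
{[1,2],[0,3],[2,5]} hit by 2; {[5,7],[5,9]} hit by 7; {[8,12],[8,14]} hit by 12; {[14,15],[13,16],[13,17]} hit by 15; {[19,20]} hit by 20.
Points: 2, 7, 12, 15, 20 (5 total).

15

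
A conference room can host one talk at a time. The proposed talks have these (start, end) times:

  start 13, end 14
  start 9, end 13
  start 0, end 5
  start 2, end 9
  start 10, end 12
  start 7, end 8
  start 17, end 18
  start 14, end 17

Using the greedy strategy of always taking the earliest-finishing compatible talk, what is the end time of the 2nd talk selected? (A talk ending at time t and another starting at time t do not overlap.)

Order by finish time; keep every interval that doesn't clash with the previous kept one.
Sorted by end: (0,5)  (7,8)  (2,9)  (10,12)  (9,13)  (13,14)  (14,17)  (17,18)
take (0,5); take (7,8); skip (2,9); take (10,12); skip (9,13); take (13,14); take (14,17); take (17,18).
Selected: (0,5) (7,8) (10,12) (13,14) (14,17) (17,18)

8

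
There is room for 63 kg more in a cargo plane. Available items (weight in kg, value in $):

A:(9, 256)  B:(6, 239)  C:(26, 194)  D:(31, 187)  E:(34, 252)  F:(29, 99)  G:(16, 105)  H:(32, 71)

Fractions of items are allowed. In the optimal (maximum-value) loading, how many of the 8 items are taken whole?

Sort by value per unit weight and fill in that order.
Ratios (sorted): B 39.83, A 28.44, C 7.46, E 7.41, G 6.56, D 6.03, F 3.41, H 2.22
take B (6 @ 239); take A (9 @ 256); take C (26 @ 194); take 22/34 of E → 163.06. Capacity used 63/63.
3 item(s) taken whole; one partial (take 22/34 of E).

3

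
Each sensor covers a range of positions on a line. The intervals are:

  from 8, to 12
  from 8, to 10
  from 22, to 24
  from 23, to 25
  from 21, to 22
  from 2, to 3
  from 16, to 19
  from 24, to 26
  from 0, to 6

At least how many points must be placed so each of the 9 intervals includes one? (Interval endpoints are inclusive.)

Process intervals by earliest right end; each time one isn't hit yet, stab at its right endpoint.
By right end: [2,3]  [0,6]  [8,10]  [8,12]  [16,19]  [21,22]  [22,24]  [23,25]  [24,26]
[2,3] uncovered → point at 3; [8,10] uncovered → point at 10; [16,19] uncovered → point at 19; [21,22] uncovered → point at 22; [23,25] uncovered → point at 25.
Points: 3, 10, 19, 22, 25 (5 total).

5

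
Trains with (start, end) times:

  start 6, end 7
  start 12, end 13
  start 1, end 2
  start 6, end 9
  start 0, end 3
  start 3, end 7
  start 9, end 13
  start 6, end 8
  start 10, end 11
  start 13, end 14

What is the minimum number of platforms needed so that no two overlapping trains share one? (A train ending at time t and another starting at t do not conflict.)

4

The answer is the maximum number of intervals overlapping at any instant.
Events (time:±→running): 0:+→1 1:+→2 2:-→1 3:-→0 3:+→1 6:+→2 6:+→3 6:+→4 … peak 4.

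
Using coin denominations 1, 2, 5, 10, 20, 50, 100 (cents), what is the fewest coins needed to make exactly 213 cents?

213 − 2×100→13 − 1×10→3 − 1×2→1 − 1×1→0
Total coins = 2 + 1 + 1 + 1 = 5

5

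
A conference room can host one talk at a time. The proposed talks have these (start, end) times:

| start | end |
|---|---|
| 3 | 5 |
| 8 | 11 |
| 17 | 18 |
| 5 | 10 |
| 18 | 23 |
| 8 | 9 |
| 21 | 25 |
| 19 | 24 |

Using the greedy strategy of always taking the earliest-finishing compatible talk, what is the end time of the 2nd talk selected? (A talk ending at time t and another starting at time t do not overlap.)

9

Sorted by end: (3,5)  (8,9)  (5,10)  (8,11)  (17,18)  (18,23)  (19,24)  (21,25)
take (3,5); take (8,9); take (17,18); take (18,23).
Selected: (3,5) (8,9) (17,18) (18,23)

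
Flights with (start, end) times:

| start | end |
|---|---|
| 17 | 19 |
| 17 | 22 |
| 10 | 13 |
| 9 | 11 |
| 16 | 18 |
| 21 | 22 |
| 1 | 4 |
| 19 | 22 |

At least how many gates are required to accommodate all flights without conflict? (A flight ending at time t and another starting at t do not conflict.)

Count concurrent intervals with a sweep; the peak is the room count.
starts: [1, 9, 10, 16, 17, 17, 19, 21]
ends:   [4, 11, 13, 18, 19, 22, 22, 22]
s1→1 e4→0 s9→1 s10→2 e11→1 e13→0 s16→1 s17→2 s17→3  — peak 3.

3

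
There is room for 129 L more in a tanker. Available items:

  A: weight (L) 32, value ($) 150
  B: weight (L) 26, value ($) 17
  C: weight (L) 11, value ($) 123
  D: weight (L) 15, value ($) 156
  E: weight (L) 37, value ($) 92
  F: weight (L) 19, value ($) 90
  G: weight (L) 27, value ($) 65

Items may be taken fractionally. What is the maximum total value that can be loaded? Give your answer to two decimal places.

Greedy by value/weight ratio, highest first.
Order: C (123/11=11.18) > D (156/15=10.40) > F (90/19=4.74) > A (150/32=4.69) > E (92/37=2.49) > G (65/27=2.41) > B (17/26=0.65)
Fill: take C (11 @ 123) → take D (15 @ 156) → take F (19 @ 90) → take A (32 @ 150) → take E (37 @ 92) → take 15/27 of G → 36.11; 129/129 used.
Total value = 647.11

647.11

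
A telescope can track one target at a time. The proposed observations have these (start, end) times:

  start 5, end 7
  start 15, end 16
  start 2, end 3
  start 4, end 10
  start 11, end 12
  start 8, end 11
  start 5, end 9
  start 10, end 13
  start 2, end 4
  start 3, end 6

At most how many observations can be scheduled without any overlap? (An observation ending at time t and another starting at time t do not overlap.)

Order by finish time; keep every interval that doesn't clash with the previous kept one.
By end time: (2,3), (2,4), (3,6), (5,7), (5,9), (4,10), (8,11), (11,12), (10,13), (15,16).
Pick (2,3); next start ≥ 3 → (3,6); next start ≥ 6 → (8,11); next start ≥ 11 → (11,12); next start ≥ 12 → (15,16).
Selected 5 observations.

5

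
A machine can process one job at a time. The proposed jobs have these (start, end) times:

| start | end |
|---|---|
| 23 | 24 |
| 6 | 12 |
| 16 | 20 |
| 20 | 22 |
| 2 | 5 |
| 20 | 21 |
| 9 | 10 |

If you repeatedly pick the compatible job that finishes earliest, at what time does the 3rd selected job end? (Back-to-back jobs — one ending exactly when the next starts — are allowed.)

20

Greedy by earliest finish: after sorting by end time, pick each interval compatible with the last pick.
Sorted by end: (2,5)  (9,10)  (6,12)  (16,20)  (20,21)  (20,22)  (23,24)
take (2,5); take (9,10); take (16,20); take (20,21); take (23,24).
Selected: (2,5) (9,10) (16,20) (20,21) (23,24)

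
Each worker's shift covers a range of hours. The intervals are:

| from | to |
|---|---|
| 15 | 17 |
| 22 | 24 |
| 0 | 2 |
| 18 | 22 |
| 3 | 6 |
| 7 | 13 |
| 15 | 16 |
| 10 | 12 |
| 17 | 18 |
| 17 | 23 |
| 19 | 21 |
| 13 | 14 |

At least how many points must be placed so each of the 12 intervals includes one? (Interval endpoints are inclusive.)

Sort by right endpoint; whenever an interval is uncovered, place a point at its right end.
Sorted: [0,2] [3,6] [10,12] [7,13] [13,14] [15,16] [15,17] [17,18] [19,21] [18,22] [17,23] [22,24]
{[0,2]} hit by 2; {[3,6]} hit by 6; {[10,12],[7,13]} hit by 12; {[13,14]} hit by 14; {[15,16],[15,17]} hit by 16; {[17,18]} hit by 18; {[19,21],[18,22],[17,23]} hit by 21; {[22,24]} hit by 24.
Points: 2, 6, 12, 14, 16, 18, 21, 24 (8 total).

8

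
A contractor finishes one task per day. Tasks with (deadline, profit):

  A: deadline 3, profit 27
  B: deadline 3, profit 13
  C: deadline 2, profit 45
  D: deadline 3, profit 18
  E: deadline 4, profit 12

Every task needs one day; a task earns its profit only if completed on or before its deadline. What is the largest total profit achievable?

102

Sort by profit descending; place each in the latest free slot ≤ its deadline.
Profit order: C=45 A=27 D=18 B=13 E=12
Assign: C→slot 2, A→slot 3, D→slot 1, B skipped, E→slot 4.
Slots: [1:D] [2:C] [3:A] [4:E]
Profit = 18 + 45 + 27 + 12 = 102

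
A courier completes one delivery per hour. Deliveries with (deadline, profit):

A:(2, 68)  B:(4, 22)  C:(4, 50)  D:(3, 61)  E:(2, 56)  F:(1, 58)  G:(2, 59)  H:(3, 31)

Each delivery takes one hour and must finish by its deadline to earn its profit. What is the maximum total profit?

238

By profit: A(d2,68), D(d3,61), G(d2,59), F(d1,58), E(d2,56), C(d4,50), H(d3,31), B(d4,22)
A→slot 2; D→slot 3; G→slot 1; F skipped; E skipped; C→slot 4; H skipped; B skipped.
Profit = 59 + 68 + 61 + 50 = 238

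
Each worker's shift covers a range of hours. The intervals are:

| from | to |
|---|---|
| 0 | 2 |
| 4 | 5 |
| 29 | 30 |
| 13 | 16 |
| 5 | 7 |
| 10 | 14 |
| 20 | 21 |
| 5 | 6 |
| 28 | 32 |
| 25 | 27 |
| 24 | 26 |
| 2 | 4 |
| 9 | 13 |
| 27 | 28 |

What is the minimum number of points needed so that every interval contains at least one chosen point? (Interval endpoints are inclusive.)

By right end: [0,2]  [2,4]  [4,5]  [5,6]  [5,7]  [9,13]  [10,14]  [13,16]  [20,21]  [24,26]  [25,27]  [27,28]  [29,30]  [28,32]
[0,2] uncovered → point at 2; [4,5] uncovered → point at 5; [9,13] uncovered → point at 13; [20,21] uncovered → point at 21; [24,26] uncovered → point at 26; [27,28] uncovered → point at 28; [29,30] uncovered → point at 30.
Points: 2, 5, 13, 21, 26, 28, 30 (7 total).

7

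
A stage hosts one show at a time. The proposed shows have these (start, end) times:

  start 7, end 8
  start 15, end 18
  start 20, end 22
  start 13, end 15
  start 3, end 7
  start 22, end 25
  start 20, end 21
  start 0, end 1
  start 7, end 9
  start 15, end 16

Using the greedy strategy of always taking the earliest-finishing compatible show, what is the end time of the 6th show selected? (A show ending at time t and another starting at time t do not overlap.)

21

Greedy by earliest finish: after sorting by end time, pick each interval compatible with the last pick.
Sorted by end: (0,1)  (3,7)  (7,8)  (7,9)  (13,15)  (15,16)  (15,18)  (20,21)  (20,22)  (22,25)
take (0,1); take (3,7); take (7,8); take (13,15); take (15,16); skip (15,18); take (20,21); take (22,25).
Selected: (0,1) (3,7) (7,8) (13,15) (15,16) (20,21) (22,25)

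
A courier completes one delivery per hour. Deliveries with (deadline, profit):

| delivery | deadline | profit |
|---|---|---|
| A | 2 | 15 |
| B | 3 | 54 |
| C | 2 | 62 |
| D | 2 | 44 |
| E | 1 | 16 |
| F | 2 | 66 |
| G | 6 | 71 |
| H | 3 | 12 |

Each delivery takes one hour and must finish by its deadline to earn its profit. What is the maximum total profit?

253

Take jobs in profit order; each goes to the latest open slot no later than its deadline.
Profit order: G=71 F=66 C=62 B=54 D=44 E=16 A=15 H=12
Assign: G→slot 6, F→slot 2, C→slot 1, B→slot 3, D skipped, E skipped, A skipped, H skipped.
Slots: [1:C] [2:F] [3:B] [6:G]
Profit = 62 + 66 + 54 + 71 = 253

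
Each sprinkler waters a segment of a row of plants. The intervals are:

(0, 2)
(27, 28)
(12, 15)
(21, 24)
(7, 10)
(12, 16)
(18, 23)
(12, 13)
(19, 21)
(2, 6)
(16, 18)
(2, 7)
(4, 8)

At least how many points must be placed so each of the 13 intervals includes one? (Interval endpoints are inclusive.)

6

Sort by right endpoint; whenever an interval is uncovered, place a point at its right end.
Sorted: [0,2] [2,6] [2,7] [4,8] [7,10] [12,13] [12,15] [12,16] [16,18] [19,21] [18,23] [21,24] [27,28]
{[0,2],[2,6],[2,7]} hit by 2; {[4,8],[7,10]} hit by 8; {[12,13],[12,15],[12,16]} hit by 13; {[16,18]} hit by 18; {[19,21],[18,23],[21,24]} hit by 21; {[27,28]} hit by 28.
Points: 2, 8, 13, 18, 21, 28 (6 total).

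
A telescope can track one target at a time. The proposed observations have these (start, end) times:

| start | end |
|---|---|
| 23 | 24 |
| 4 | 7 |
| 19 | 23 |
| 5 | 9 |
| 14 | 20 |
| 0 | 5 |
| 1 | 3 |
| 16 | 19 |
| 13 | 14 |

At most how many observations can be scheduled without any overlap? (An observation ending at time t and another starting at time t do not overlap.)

By end time: (1,3), (0,5), (4,7), (5,9), (13,14), (16,19), (14,20), (19,23), (23,24).
Pick (1,3); next start ≥ 3 → (4,7); next start ≥ 7 → (13,14); next start ≥ 14 → (16,19); next start ≥ 19 → (19,23); next start ≥ 23 → (23,24).
Selected 6 observations.

6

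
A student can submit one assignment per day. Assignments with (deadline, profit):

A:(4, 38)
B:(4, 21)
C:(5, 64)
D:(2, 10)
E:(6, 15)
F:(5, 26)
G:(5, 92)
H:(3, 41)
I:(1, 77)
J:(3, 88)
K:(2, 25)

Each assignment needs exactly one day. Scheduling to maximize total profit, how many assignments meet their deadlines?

6

Take jobs in profit order; each goes to the latest open slot no later than its deadline.
Profit order: G=92 J=88 I=77 C=64 H=41 A=38 F=26 K=25 B=21 E=15 D=10
Assign: G→slot 5, J→slot 3, I→slot 1, C→slot 4, H→slot 2, A skipped, F skipped, K skipped, B skipped, E→slot 6, D skipped.
Slots: [1:I] [2:H] [3:J] [4:C] [5:G] [6:E]
6 of 11 scheduled.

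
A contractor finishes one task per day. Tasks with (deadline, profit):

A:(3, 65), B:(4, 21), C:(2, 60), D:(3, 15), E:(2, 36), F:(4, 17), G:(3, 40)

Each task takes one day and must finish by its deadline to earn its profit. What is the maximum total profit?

Profit order: A=65 C=60 G=40 E=36 B=21 F=17 D=15
Assign: A→slot 3, C→slot 2, G→slot 1, E skipped, B→slot 4, F skipped, D skipped.
Slots: [1:G] [2:C] [3:A] [4:B]
Profit = 40 + 60 + 65 + 21 = 186

186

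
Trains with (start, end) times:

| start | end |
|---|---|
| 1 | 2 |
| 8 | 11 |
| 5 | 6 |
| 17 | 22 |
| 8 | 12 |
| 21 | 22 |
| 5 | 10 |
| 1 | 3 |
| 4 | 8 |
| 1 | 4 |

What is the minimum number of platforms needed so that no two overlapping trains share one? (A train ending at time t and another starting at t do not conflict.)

Events (time:±→running): 1:+→1 1:+→2 1:+→3 … peak 3.

3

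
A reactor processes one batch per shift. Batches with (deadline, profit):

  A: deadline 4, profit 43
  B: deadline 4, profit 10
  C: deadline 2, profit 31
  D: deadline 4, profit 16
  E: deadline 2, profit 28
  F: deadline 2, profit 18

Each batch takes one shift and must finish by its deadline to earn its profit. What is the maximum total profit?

By profit: A(d4,43), C(d2,31), E(d2,28), F(d2,18), D(d4,16), B(d4,10)
A→slot 4; C→slot 2; E→slot 1; F skipped; D→slot 3; B skipped.
Profit = 28 + 31 + 16 + 43 = 118

118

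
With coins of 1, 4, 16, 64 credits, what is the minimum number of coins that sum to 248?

Greedy: take as many of the largest coin as possible, then repeat with the remainder.
248 = 3×64 + 3×16 + 2×4
Total coins = 3 + 3 + 2 = 8

8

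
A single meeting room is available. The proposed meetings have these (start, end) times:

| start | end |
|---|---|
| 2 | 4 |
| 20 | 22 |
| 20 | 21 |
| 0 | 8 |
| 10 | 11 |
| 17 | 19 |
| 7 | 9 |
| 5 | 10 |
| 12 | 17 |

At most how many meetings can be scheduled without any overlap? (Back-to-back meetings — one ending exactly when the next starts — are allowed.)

6

Sort by end time and greedily take each interval whose start is ≥ the last chosen end.
By end time: (2,4), (0,8), (7,9), (5,10), (10,11), (12,17), (17,19), (20,21), (20,22).
Pick (2,4); next start ≥ 4 → (7,9); next start ≥ 9 → (10,11); next start ≥ 11 → (12,17); next start ≥ 17 → (17,19); next start ≥ 19 → (20,21).
Selected 6 meetings.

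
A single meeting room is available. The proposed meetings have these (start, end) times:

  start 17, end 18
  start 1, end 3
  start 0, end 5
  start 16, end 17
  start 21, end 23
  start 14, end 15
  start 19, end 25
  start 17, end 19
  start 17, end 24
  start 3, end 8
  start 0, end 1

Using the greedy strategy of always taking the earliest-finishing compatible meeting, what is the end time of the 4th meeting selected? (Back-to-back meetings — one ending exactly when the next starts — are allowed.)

Order by finish time; keep every interval that doesn't clash with the previous kept one.
By end time: (0,1), (1,3), (0,5), (3,8), (14,15), (16,17), (17,18), (17,19), (21,23), (17,24), (19,25).
Pick (0,1); next start ≥ 1 → (1,3); next start ≥ 3 → (3,8); next start ≥ 8 → (14,15); next start ≥ 15 → (16,17); next start ≥ 17 → (17,18); next start ≥ 18 → (21,23).
Selected: (0,1) (1,3) (3,8) (14,15) (16,17) (17,18) (21,23)

15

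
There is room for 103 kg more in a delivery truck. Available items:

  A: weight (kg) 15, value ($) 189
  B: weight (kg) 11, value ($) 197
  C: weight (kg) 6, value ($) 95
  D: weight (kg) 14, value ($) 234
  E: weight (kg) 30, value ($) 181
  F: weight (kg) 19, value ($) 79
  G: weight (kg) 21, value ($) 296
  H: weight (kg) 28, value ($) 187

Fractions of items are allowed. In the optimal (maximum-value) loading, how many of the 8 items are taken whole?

6

Ratios (sorted): B 17.91, D 16.71, C 15.83, G 14.10, A 12.60, H 6.68, E 6.03, F 4.16
take B (11 @ 197); take D (14 @ 234); take C (6 @ 95); take G (21 @ 296); take A (15 @ 189); take H (28 @ 187); take 8/30 of E → 48.27. Capacity used 103/103.
6 item(s) taken whole; one partial (take 8/30 of E).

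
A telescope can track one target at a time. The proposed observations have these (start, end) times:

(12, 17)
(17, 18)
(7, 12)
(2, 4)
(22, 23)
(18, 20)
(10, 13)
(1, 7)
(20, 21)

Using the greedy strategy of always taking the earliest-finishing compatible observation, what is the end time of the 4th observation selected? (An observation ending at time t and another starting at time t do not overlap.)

18

By end time: (2,4), (1,7), (7,12), (10,13), (12,17), (17,18), (18,20), (20,21), (22,23).
Pick (2,4); next start ≥ 4 → (7,12); next start ≥ 12 → (12,17); next start ≥ 17 → (17,18); next start ≥ 18 → (18,20); next start ≥ 20 → (20,21); next start ≥ 21 → (22,23).
Selected: (2,4) (7,12) (12,17) (17,18) (18,20) (20,21) (22,23)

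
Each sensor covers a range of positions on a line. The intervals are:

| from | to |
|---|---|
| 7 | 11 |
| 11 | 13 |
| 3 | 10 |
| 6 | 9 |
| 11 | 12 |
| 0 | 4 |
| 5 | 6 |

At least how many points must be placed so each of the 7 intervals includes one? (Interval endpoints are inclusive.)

3

Process intervals by earliest right end; each time one isn't hit yet, stab at its right endpoint.
By right end: [0,4]  [5,6]  [6,9]  [3,10]  [7,11]  [11,12]  [11,13]
[0,4] uncovered → point at 4; [5,6] uncovered → point at 6; [7,11] uncovered → point at 11.
Points: 4, 6, 11 (3 total).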